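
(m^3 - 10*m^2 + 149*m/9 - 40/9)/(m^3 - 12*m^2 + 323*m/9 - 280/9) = (3*m - 1)/(3*m - 7)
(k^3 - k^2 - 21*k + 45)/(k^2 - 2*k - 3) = (k^2 + 2*k - 15)/(k + 1)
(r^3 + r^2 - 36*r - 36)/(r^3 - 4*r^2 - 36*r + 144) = (r + 1)/(r - 4)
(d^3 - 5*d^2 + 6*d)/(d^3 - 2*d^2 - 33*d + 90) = d*(d - 2)/(d^2 + d - 30)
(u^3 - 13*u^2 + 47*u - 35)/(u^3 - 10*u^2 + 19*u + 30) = (u^2 - 8*u + 7)/(u^2 - 5*u - 6)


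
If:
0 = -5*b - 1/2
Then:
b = -1/10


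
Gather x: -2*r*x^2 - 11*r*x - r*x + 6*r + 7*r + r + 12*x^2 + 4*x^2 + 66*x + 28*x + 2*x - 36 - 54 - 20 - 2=14*r + x^2*(16 - 2*r) + x*(96 - 12*r) - 112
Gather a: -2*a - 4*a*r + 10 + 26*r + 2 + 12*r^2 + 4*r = a*(-4*r - 2) + 12*r^2 + 30*r + 12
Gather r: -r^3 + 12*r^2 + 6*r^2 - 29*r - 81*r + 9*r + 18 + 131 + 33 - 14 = -r^3 + 18*r^2 - 101*r + 168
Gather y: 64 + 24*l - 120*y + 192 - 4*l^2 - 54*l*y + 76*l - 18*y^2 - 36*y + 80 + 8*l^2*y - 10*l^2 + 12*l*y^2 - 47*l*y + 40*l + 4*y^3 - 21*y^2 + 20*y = -14*l^2 + 140*l + 4*y^3 + y^2*(12*l - 39) + y*(8*l^2 - 101*l - 136) + 336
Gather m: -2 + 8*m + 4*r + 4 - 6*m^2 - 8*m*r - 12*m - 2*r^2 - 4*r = -6*m^2 + m*(-8*r - 4) - 2*r^2 + 2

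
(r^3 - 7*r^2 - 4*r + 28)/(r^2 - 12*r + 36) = (r^3 - 7*r^2 - 4*r + 28)/(r^2 - 12*r + 36)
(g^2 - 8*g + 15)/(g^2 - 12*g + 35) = (g - 3)/(g - 7)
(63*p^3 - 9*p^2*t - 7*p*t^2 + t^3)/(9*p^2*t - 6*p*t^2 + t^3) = (21*p^2 + 4*p*t - t^2)/(t*(3*p - t))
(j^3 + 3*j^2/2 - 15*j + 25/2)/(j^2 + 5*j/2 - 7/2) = (2*j^2 + 5*j - 25)/(2*j + 7)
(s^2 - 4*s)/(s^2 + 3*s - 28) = s/(s + 7)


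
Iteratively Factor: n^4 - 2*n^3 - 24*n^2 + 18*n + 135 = (n + 3)*(n^3 - 5*n^2 - 9*n + 45) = (n - 3)*(n + 3)*(n^2 - 2*n - 15) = (n - 5)*(n - 3)*(n + 3)*(n + 3)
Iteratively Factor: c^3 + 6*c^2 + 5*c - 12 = (c - 1)*(c^2 + 7*c + 12) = (c - 1)*(c + 3)*(c + 4)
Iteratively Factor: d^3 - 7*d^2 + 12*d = (d - 4)*(d^2 - 3*d) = d*(d - 4)*(d - 3)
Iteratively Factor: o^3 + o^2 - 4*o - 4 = (o - 2)*(o^2 + 3*o + 2) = (o - 2)*(o + 1)*(o + 2)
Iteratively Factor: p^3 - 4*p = (p)*(p^2 - 4) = p*(p + 2)*(p - 2)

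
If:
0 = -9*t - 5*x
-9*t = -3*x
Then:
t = 0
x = 0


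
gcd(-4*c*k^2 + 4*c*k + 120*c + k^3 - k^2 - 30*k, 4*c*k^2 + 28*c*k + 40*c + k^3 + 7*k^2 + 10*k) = k + 5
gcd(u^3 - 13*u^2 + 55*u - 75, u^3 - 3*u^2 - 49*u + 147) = u - 3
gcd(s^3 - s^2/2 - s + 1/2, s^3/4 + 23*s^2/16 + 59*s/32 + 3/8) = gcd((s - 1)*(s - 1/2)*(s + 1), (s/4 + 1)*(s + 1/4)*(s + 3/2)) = 1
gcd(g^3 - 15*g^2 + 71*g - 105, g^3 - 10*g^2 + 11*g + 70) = g^2 - 12*g + 35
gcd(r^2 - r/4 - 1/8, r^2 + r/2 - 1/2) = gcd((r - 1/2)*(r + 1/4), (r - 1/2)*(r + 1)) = r - 1/2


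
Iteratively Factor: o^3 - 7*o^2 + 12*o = (o)*(o^2 - 7*o + 12) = o*(o - 4)*(o - 3)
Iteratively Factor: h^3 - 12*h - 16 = (h - 4)*(h^2 + 4*h + 4) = (h - 4)*(h + 2)*(h + 2)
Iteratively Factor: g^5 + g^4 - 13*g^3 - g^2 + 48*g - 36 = (g + 3)*(g^4 - 2*g^3 - 7*g^2 + 20*g - 12) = (g - 1)*(g + 3)*(g^3 - g^2 - 8*g + 12) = (g - 2)*(g - 1)*(g + 3)*(g^2 + g - 6) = (g - 2)^2*(g - 1)*(g + 3)*(g + 3)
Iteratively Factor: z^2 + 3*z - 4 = (z - 1)*(z + 4)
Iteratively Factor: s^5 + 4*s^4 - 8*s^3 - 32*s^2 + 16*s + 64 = (s - 2)*(s^4 + 6*s^3 + 4*s^2 - 24*s - 32) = (s - 2)*(s + 2)*(s^3 + 4*s^2 - 4*s - 16) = (s - 2)*(s + 2)^2*(s^2 + 2*s - 8) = (s - 2)^2*(s + 2)^2*(s + 4)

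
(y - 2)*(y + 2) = y^2 - 4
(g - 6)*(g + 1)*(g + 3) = g^3 - 2*g^2 - 21*g - 18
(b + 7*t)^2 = b^2 + 14*b*t + 49*t^2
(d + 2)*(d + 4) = d^2 + 6*d + 8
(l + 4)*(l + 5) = l^2 + 9*l + 20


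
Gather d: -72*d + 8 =8 - 72*d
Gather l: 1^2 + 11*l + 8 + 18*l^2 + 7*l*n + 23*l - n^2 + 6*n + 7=18*l^2 + l*(7*n + 34) - n^2 + 6*n + 16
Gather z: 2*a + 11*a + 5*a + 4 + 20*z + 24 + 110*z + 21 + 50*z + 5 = 18*a + 180*z + 54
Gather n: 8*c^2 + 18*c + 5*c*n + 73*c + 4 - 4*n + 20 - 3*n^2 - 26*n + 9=8*c^2 + 91*c - 3*n^2 + n*(5*c - 30) + 33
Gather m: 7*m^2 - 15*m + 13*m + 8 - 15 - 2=7*m^2 - 2*m - 9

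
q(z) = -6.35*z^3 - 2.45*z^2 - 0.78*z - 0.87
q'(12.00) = -2802.78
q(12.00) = -11335.83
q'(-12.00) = -2685.18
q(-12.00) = 10628.49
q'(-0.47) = -2.69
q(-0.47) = -0.39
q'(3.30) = -224.40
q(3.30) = -258.32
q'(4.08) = -337.89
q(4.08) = -476.11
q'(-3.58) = -227.39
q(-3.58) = 261.88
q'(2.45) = -127.13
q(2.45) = -110.87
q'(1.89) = -78.09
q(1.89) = -53.97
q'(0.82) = -17.61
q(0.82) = -6.66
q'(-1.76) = -51.17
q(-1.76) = 27.53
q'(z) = -19.05*z^2 - 4.9*z - 0.78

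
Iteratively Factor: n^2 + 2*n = (n)*(n + 2)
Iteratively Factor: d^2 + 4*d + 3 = (d + 3)*(d + 1)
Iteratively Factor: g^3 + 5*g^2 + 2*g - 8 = (g - 1)*(g^2 + 6*g + 8) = (g - 1)*(g + 2)*(g + 4)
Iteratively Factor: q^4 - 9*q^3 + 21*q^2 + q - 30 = (q - 3)*(q^3 - 6*q^2 + 3*q + 10) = (q - 5)*(q - 3)*(q^2 - q - 2) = (q - 5)*(q - 3)*(q + 1)*(q - 2)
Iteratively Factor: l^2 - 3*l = (l - 3)*(l)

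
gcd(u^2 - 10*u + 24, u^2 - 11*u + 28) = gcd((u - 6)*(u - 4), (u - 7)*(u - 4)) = u - 4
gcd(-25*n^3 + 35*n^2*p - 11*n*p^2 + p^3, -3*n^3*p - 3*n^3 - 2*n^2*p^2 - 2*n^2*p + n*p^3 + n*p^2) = 1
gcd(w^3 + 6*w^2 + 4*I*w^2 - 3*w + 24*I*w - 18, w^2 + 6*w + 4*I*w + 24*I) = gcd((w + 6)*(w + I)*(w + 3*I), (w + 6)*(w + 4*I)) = w + 6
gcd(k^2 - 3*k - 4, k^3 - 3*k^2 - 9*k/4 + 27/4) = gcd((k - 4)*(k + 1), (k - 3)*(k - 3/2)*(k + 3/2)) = 1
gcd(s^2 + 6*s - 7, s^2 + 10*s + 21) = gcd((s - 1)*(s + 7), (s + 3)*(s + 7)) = s + 7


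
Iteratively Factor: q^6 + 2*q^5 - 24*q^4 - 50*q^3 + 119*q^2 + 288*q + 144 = (q - 4)*(q^5 + 6*q^4 - 50*q^2 - 81*q - 36) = (q - 4)*(q + 3)*(q^4 + 3*q^3 - 9*q^2 - 23*q - 12) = (q - 4)*(q + 1)*(q + 3)*(q^3 + 2*q^2 - 11*q - 12) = (q - 4)*(q - 3)*(q + 1)*(q + 3)*(q^2 + 5*q + 4) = (q - 4)*(q - 3)*(q + 1)*(q + 3)*(q + 4)*(q + 1)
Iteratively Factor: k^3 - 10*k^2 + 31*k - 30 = (k - 5)*(k^2 - 5*k + 6) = (k - 5)*(k - 2)*(k - 3)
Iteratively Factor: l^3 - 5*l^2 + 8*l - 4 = (l - 1)*(l^2 - 4*l + 4) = (l - 2)*(l - 1)*(l - 2)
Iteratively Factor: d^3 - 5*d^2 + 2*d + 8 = (d + 1)*(d^2 - 6*d + 8) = (d - 2)*(d + 1)*(d - 4)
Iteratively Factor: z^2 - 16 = (z - 4)*(z + 4)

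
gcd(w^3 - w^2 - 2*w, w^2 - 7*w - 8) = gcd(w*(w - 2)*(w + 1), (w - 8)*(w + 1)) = w + 1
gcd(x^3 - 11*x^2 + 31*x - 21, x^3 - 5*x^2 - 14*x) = x - 7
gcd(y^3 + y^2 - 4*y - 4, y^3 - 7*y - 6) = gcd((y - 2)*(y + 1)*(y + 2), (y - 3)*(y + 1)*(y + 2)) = y^2 + 3*y + 2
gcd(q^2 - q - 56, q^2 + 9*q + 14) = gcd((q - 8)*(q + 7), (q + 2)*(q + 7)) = q + 7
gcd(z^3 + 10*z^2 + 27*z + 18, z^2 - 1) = z + 1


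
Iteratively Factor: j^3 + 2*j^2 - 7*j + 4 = (j - 1)*(j^2 + 3*j - 4) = (j - 1)*(j + 4)*(j - 1)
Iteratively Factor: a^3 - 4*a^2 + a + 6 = (a - 3)*(a^2 - a - 2) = (a - 3)*(a - 2)*(a + 1)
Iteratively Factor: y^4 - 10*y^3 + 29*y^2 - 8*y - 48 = (y - 4)*(y^3 - 6*y^2 + 5*y + 12) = (y - 4)*(y - 3)*(y^2 - 3*y - 4) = (y - 4)^2*(y - 3)*(y + 1)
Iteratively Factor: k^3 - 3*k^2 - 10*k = (k + 2)*(k^2 - 5*k) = k*(k + 2)*(k - 5)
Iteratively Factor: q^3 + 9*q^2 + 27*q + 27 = (q + 3)*(q^2 + 6*q + 9) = (q + 3)^2*(q + 3)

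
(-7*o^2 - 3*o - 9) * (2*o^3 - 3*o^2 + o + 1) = -14*o^5 + 15*o^4 - 16*o^3 + 17*o^2 - 12*o - 9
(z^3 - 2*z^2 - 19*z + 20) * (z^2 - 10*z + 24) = z^5 - 12*z^4 + 25*z^3 + 162*z^2 - 656*z + 480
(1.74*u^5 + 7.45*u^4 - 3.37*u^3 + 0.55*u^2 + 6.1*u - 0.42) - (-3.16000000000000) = 1.74*u^5 + 7.45*u^4 - 3.37*u^3 + 0.55*u^2 + 6.1*u + 2.74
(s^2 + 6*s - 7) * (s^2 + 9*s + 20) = s^4 + 15*s^3 + 67*s^2 + 57*s - 140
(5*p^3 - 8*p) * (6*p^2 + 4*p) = 30*p^5 + 20*p^4 - 48*p^3 - 32*p^2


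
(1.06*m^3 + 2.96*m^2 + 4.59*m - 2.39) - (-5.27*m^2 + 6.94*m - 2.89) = 1.06*m^3 + 8.23*m^2 - 2.35*m + 0.5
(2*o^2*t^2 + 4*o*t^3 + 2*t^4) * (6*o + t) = 12*o^3*t^2 + 26*o^2*t^3 + 16*o*t^4 + 2*t^5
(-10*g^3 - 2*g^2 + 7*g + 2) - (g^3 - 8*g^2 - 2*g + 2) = -11*g^3 + 6*g^2 + 9*g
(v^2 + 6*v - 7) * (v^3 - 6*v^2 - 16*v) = v^5 - 59*v^3 - 54*v^2 + 112*v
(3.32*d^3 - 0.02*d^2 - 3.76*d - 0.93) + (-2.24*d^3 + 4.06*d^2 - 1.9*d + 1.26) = 1.08*d^3 + 4.04*d^2 - 5.66*d + 0.33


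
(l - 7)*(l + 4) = l^2 - 3*l - 28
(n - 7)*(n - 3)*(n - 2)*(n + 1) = n^4 - 11*n^3 + 29*n^2 - n - 42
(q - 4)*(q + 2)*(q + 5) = q^3 + 3*q^2 - 18*q - 40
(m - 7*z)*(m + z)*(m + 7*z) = m^3 + m^2*z - 49*m*z^2 - 49*z^3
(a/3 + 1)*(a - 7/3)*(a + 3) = a^3/3 + 11*a^2/9 - 5*a/3 - 7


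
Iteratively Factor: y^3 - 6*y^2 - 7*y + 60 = (y - 5)*(y^2 - y - 12) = (y - 5)*(y - 4)*(y + 3)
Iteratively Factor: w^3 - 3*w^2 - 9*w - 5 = (w - 5)*(w^2 + 2*w + 1) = (w - 5)*(w + 1)*(w + 1)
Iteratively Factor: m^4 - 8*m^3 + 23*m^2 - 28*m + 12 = (m - 2)*(m^3 - 6*m^2 + 11*m - 6) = (m - 3)*(m - 2)*(m^2 - 3*m + 2) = (m - 3)*(m - 2)^2*(m - 1)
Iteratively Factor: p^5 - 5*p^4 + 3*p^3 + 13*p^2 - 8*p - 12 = (p + 1)*(p^4 - 6*p^3 + 9*p^2 + 4*p - 12) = (p + 1)^2*(p^3 - 7*p^2 + 16*p - 12) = (p - 2)*(p + 1)^2*(p^2 - 5*p + 6) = (p - 2)^2*(p + 1)^2*(p - 3)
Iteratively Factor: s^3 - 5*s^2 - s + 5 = (s - 1)*(s^2 - 4*s - 5) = (s - 5)*(s - 1)*(s + 1)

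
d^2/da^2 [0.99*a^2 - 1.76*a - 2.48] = 1.98000000000000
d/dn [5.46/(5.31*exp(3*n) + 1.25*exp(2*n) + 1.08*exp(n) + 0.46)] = (-86.9778*exp(2*n) - 13.65*exp(n) - 5.8968)*exp(n)/(5.31*exp(3*n) + 1.25*exp(2*n) + 1.08*exp(n) + 0.46)^2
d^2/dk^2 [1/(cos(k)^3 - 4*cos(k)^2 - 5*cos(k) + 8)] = ((-17*cos(k) - 32*cos(2*k) + 9*cos(3*k))*(cos(k)^3 - 4*cos(k)^2 - 5*cos(k) + 8)/4 + 2*(-3*cos(k)^2 + 8*cos(k) + 5)^2*sin(k)^2)/(cos(k)^3 - 4*cos(k)^2 - 5*cos(k) + 8)^3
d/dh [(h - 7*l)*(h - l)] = 2*h - 8*l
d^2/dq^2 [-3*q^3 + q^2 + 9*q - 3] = 2 - 18*q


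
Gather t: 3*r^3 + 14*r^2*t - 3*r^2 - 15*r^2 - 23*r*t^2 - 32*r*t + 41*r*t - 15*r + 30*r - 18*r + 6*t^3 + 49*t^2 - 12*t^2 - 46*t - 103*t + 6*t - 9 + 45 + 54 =3*r^3 - 18*r^2 - 3*r + 6*t^3 + t^2*(37 - 23*r) + t*(14*r^2 + 9*r - 143) + 90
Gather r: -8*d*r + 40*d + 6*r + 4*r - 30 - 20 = 40*d + r*(10 - 8*d) - 50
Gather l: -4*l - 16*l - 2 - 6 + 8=-20*l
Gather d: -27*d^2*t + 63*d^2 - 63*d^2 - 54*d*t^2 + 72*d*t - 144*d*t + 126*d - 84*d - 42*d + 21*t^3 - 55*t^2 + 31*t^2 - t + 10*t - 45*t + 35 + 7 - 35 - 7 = -27*d^2*t + d*(-54*t^2 - 72*t) + 21*t^3 - 24*t^2 - 36*t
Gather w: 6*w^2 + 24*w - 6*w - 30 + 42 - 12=6*w^2 + 18*w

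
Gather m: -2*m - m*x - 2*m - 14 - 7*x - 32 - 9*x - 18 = m*(-x - 4) - 16*x - 64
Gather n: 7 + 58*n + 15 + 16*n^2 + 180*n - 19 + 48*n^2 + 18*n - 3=64*n^2 + 256*n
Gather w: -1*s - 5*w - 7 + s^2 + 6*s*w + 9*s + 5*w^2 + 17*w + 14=s^2 + 8*s + 5*w^2 + w*(6*s + 12) + 7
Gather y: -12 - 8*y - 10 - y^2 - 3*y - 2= -y^2 - 11*y - 24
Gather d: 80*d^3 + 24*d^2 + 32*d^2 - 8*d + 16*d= 80*d^3 + 56*d^2 + 8*d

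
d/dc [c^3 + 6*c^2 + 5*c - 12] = 3*c^2 + 12*c + 5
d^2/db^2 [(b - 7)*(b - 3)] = 2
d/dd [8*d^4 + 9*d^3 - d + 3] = 32*d^3 + 27*d^2 - 1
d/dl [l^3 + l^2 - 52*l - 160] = 3*l^2 + 2*l - 52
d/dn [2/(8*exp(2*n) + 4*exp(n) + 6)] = (-8*exp(n) - 2)*exp(n)/(4*exp(2*n) + 2*exp(n) + 3)^2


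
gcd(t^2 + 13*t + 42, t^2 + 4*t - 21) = t + 7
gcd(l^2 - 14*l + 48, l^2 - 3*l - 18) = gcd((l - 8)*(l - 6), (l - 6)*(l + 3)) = l - 6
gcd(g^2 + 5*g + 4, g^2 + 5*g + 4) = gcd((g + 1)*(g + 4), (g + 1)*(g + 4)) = g^2 + 5*g + 4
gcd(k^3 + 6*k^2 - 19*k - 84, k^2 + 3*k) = k + 3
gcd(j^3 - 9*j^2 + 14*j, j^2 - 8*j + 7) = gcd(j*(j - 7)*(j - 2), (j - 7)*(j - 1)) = j - 7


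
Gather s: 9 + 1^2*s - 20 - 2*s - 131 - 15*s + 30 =-16*s - 112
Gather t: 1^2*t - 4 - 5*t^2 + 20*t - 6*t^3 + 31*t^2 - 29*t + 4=-6*t^3 + 26*t^2 - 8*t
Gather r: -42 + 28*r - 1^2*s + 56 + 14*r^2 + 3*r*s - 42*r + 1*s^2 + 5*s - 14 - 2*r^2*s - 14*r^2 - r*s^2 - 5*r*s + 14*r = -2*r^2*s + r*(-s^2 - 2*s) + s^2 + 4*s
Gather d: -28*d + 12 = 12 - 28*d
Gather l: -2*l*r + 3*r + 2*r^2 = -2*l*r + 2*r^2 + 3*r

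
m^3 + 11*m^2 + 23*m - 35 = (m - 1)*(m + 5)*(m + 7)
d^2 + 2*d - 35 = (d - 5)*(d + 7)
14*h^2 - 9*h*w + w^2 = (-7*h + w)*(-2*h + w)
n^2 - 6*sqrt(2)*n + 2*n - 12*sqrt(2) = (n + 2)*(n - 6*sqrt(2))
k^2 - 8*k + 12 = (k - 6)*(k - 2)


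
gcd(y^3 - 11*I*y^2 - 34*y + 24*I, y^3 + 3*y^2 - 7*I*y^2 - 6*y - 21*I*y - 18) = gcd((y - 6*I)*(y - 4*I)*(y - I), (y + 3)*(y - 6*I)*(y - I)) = y^2 - 7*I*y - 6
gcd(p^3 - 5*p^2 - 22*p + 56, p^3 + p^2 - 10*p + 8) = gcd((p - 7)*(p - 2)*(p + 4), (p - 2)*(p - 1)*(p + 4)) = p^2 + 2*p - 8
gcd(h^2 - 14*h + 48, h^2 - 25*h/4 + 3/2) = h - 6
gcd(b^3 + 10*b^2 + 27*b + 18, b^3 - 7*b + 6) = b + 3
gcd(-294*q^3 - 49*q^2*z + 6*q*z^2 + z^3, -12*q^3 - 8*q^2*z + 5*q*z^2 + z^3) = 6*q + z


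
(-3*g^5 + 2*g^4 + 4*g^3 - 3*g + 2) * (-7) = 21*g^5 - 14*g^4 - 28*g^3 + 21*g - 14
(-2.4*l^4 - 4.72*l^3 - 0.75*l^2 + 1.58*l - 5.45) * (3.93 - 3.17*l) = 7.608*l^5 + 5.5304*l^4 - 16.1721*l^3 - 7.9561*l^2 + 23.4859*l - 21.4185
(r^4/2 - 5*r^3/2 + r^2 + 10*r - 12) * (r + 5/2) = r^5/2 - 5*r^4/4 - 21*r^3/4 + 25*r^2/2 + 13*r - 30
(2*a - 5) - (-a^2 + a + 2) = a^2 + a - 7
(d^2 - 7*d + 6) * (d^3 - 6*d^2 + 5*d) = d^5 - 13*d^4 + 53*d^3 - 71*d^2 + 30*d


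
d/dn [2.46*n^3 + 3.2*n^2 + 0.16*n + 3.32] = 7.38*n^2 + 6.4*n + 0.16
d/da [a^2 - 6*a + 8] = 2*a - 6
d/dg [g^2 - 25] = 2*g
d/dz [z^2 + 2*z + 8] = 2*z + 2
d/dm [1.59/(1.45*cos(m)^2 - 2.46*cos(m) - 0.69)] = (4.611*cos(m) - 3.9114)*sin(m)/(-1.45*cos(m)^2 + 2.46*cos(m) + 0.69)^2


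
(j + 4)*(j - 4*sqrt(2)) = j^2 - 4*sqrt(2)*j + 4*j - 16*sqrt(2)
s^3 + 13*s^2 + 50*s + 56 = (s + 2)*(s + 4)*(s + 7)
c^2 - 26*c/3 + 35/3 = (c - 7)*(c - 5/3)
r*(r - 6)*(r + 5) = r^3 - r^2 - 30*r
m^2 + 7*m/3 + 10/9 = (m + 2/3)*(m + 5/3)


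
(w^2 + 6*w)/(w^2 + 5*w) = (w + 6)/(w + 5)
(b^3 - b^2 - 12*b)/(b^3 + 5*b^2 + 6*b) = (b - 4)/(b + 2)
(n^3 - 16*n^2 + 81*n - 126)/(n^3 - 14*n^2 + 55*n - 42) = (n - 3)/(n - 1)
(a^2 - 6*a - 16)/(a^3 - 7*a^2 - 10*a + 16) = 1/(a - 1)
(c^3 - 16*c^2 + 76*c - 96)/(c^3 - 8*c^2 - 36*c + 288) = (c - 2)/(c + 6)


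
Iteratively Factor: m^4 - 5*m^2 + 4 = (m - 2)*(m^3 + 2*m^2 - m - 2) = (m - 2)*(m + 1)*(m^2 + m - 2) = (m - 2)*(m - 1)*(m + 1)*(m + 2)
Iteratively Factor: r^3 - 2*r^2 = (r)*(r^2 - 2*r) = r*(r - 2)*(r)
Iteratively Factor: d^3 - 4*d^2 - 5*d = (d - 5)*(d^2 + d) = d*(d - 5)*(d + 1)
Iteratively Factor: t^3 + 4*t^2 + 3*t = (t)*(t^2 + 4*t + 3) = t*(t + 1)*(t + 3)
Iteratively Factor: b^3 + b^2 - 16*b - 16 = (b + 1)*(b^2 - 16) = (b + 1)*(b + 4)*(b - 4)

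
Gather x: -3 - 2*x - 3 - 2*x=-4*x - 6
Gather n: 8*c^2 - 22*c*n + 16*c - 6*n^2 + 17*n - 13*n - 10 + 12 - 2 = 8*c^2 + 16*c - 6*n^2 + n*(4 - 22*c)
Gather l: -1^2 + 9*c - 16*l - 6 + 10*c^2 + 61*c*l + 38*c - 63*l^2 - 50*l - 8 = 10*c^2 + 47*c - 63*l^2 + l*(61*c - 66) - 15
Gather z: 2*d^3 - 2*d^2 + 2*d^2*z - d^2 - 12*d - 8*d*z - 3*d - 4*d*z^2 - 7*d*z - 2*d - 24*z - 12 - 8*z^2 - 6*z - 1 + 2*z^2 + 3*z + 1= 2*d^3 - 3*d^2 - 17*d + z^2*(-4*d - 6) + z*(2*d^2 - 15*d - 27) - 12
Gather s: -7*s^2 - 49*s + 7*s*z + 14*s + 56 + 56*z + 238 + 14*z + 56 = -7*s^2 + s*(7*z - 35) + 70*z + 350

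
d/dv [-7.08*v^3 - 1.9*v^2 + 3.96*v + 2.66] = -21.24*v^2 - 3.8*v + 3.96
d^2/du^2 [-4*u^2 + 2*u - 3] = -8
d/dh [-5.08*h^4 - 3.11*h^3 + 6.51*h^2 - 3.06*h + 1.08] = -20.32*h^3 - 9.33*h^2 + 13.02*h - 3.06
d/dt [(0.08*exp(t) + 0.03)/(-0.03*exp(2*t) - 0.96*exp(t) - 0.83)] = (0.0024*exp(2*t) + 0.0018*exp(t) - 0.0376)*exp(t)/(0.0009*exp(4*t) + 0.0576*exp(3*t) + 0.9714*exp(2*t) + 1.5936*exp(t) + 0.6889)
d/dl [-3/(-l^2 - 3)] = -6*l/(l^2 + 3)^2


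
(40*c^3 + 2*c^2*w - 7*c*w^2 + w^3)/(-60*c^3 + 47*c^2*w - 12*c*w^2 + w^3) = (2*c + w)/(-3*c + w)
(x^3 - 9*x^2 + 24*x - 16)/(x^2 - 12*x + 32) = (x^2 - 5*x + 4)/(x - 8)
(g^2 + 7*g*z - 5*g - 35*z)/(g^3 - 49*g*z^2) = (5 - g)/(g*(-g + 7*z))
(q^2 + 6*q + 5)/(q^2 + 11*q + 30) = (q + 1)/(q + 6)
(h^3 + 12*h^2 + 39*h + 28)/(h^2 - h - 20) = (h^2 + 8*h + 7)/(h - 5)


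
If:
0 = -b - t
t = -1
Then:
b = 1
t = -1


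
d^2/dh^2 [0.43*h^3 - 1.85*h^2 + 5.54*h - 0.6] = 2.58*h - 3.7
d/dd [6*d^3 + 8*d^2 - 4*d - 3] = 18*d^2 + 16*d - 4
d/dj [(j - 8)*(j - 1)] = 2*j - 9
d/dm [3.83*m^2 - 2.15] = 7.66*m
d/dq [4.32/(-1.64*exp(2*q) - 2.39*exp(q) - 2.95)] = (14.1696*exp(q) + 10.3248)*exp(q)/(1.64*exp(2*q) + 2.39*exp(q) + 2.95)^2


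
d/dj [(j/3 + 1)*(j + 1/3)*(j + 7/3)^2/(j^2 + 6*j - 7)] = 2*(27*j^5 + 351*j^4 + 918*j^3 - 794*j^2 - 4305*j - 2597)/(81*(j^4 + 12*j^3 + 22*j^2 - 84*j + 49))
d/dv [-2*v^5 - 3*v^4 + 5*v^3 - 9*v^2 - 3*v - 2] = -10*v^4 - 12*v^3 + 15*v^2 - 18*v - 3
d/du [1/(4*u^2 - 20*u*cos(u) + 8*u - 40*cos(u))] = (-5*u*sin(u) - 2*u - 10*sin(u) + 5*cos(u) - 2)/(4*(u + 2)^2*(u - 5*cos(u))^2)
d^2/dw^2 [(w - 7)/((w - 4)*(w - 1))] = 2*(w^3 - 21*w^2 + 93*w - 127)/(w^6 - 15*w^5 + 87*w^4 - 245*w^3 + 348*w^2 - 240*w + 64)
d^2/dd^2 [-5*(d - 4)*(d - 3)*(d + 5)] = 20 - 30*d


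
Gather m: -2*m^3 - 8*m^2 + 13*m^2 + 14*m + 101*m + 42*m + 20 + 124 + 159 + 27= -2*m^3 + 5*m^2 + 157*m + 330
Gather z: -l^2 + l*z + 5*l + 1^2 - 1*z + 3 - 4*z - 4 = -l^2 + 5*l + z*(l - 5)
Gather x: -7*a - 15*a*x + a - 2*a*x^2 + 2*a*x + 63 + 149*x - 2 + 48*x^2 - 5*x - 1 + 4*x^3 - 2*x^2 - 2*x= -6*a + 4*x^3 + x^2*(46 - 2*a) + x*(142 - 13*a) + 60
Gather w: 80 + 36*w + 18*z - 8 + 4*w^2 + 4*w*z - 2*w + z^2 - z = 4*w^2 + w*(4*z + 34) + z^2 + 17*z + 72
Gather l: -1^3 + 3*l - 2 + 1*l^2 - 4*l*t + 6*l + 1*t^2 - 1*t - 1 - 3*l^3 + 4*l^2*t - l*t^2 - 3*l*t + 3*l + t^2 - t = -3*l^3 + l^2*(4*t + 1) + l*(-t^2 - 7*t + 12) + 2*t^2 - 2*t - 4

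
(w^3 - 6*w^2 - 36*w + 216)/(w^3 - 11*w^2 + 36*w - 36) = (w^2 - 36)/(w^2 - 5*w + 6)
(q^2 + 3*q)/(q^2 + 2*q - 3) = q/(q - 1)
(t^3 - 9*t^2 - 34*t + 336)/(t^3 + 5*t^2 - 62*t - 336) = (t - 7)/(t + 7)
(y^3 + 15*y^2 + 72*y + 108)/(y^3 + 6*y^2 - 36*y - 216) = (y + 3)/(y - 6)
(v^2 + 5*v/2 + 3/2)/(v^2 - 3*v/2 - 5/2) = (2*v + 3)/(2*v - 5)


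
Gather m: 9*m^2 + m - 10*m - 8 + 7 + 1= 9*m^2 - 9*m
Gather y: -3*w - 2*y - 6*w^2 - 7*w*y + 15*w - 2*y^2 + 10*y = -6*w^2 + 12*w - 2*y^2 + y*(8 - 7*w)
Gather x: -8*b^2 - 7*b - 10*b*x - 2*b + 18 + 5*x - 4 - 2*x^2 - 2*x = -8*b^2 - 9*b - 2*x^2 + x*(3 - 10*b) + 14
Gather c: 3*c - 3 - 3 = 3*c - 6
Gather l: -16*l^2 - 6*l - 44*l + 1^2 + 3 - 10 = -16*l^2 - 50*l - 6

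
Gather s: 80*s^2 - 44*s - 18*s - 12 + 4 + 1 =80*s^2 - 62*s - 7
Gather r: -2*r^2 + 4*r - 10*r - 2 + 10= -2*r^2 - 6*r + 8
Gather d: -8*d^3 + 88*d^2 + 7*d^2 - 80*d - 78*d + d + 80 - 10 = -8*d^3 + 95*d^2 - 157*d + 70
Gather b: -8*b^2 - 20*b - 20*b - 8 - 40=-8*b^2 - 40*b - 48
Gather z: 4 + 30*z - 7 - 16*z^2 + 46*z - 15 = -16*z^2 + 76*z - 18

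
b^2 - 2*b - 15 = (b - 5)*(b + 3)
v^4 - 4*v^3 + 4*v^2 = v^2*(v - 2)^2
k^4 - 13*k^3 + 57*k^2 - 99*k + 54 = (k - 6)*(k - 3)^2*(k - 1)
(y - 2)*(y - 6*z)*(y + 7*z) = y^3 + y^2*z - 2*y^2 - 42*y*z^2 - 2*y*z + 84*z^2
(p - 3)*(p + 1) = p^2 - 2*p - 3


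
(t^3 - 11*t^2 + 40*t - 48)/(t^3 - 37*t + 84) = (t - 4)/(t + 7)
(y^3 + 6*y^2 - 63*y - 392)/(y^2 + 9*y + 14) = (y^2 - y - 56)/(y + 2)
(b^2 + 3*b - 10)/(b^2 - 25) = (b - 2)/(b - 5)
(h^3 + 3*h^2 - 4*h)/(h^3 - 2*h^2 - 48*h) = (-h^2 - 3*h + 4)/(-h^2 + 2*h + 48)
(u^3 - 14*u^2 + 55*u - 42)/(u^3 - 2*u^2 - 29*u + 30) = (u - 7)/(u + 5)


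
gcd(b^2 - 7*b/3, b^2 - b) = b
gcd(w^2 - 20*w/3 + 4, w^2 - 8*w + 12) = w - 6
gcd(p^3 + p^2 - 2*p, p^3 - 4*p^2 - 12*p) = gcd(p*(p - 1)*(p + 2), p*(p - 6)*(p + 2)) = p^2 + 2*p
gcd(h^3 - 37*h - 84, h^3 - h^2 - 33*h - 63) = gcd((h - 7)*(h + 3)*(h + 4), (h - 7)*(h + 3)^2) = h^2 - 4*h - 21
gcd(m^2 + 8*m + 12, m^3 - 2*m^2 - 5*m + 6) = m + 2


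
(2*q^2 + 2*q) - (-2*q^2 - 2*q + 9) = 4*q^2 + 4*q - 9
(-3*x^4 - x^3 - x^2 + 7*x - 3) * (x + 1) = -3*x^5 - 4*x^4 - 2*x^3 + 6*x^2 + 4*x - 3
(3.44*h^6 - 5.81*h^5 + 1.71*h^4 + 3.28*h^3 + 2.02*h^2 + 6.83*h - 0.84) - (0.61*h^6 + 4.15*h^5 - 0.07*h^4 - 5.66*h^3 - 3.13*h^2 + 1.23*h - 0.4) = 2.83*h^6 - 9.96*h^5 + 1.78*h^4 + 8.94*h^3 + 5.15*h^2 + 5.6*h - 0.44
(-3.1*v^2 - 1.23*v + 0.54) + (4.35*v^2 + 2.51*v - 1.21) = 1.25*v^2 + 1.28*v - 0.67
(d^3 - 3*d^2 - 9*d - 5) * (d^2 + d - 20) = d^5 - 2*d^4 - 32*d^3 + 46*d^2 + 175*d + 100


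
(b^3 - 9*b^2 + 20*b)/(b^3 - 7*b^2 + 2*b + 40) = b/(b + 2)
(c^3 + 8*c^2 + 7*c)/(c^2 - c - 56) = c*(c + 1)/(c - 8)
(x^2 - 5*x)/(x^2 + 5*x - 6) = x*(x - 5)/(x^2 + 5*x - 6)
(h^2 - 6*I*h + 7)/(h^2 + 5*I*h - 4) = (h - 7*I)/(h + 4*I)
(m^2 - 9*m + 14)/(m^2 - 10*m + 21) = (m - 2)/(m - 3)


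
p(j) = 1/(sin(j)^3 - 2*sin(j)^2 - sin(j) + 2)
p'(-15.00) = 0.93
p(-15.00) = 0.65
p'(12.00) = -0.52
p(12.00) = 0.55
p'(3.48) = 0.14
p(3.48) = 0.48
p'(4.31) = 10.19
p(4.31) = 2.23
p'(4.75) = -12530.35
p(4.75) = 235.81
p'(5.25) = -4.24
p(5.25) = 1.33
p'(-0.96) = -2.86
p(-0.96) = 1.08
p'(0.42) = 1.10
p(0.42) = 0.75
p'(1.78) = -218.36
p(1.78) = 22.69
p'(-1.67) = 682.84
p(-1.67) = 34.04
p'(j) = (-3*sin(j)^2*cos(j) + 4*sin(j)*cos(j) + cos(j))/(sin(j)^3 - 2*sin(j)^2 - sin(j) + 2)^2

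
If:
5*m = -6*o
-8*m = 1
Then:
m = -1/8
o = 5/48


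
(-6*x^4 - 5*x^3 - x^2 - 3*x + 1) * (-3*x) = 18*x^5 + 15*x^4 + 3*x^3 + 9*x^2 - 3*x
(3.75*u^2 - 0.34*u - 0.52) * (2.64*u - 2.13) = 9.9*u^3 - 8.8851*u^2 - 0.6486*u + 1.1076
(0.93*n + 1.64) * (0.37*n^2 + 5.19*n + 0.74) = 0.3441*n^3 + 5.4335*n^2 + 9.1998*n + 1.2136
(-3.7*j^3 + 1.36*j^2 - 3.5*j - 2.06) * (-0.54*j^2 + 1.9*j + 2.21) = 1.998*j^5 - 7.7644*j^4 - 3.703*j^3 - 2.532*j^2 - 11.649*j - 4.5526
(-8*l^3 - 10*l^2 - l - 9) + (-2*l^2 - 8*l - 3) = -8*l^3 - 12*l^2 - 9*l - 12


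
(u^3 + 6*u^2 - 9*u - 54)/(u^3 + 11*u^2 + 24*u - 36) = (u^2 - 9)/(u^2 + 5*u - 6)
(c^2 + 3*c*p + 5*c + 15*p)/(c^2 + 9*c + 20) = (c + 3*p)/(c + 4)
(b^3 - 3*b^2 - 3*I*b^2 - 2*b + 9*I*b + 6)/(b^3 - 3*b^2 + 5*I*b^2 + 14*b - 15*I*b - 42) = (b - I)/(b + 7*I)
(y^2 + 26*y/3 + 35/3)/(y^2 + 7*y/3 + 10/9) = 3*(y + 7)/(3*y + 2)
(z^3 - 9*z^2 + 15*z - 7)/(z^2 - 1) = (z^2 - 8*z + 7)/(z + 1)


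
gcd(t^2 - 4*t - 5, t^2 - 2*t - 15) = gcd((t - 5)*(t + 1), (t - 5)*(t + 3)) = t - 5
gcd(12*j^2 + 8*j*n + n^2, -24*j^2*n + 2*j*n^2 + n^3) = 6*j + n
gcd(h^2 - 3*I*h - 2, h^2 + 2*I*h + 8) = h - 2*I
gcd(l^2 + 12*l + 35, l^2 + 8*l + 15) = l + 5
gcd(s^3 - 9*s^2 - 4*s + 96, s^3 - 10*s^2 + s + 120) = s^2 - 5*s - 24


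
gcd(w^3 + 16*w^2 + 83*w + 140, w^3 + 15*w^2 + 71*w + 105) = w^2 + 12*w + 35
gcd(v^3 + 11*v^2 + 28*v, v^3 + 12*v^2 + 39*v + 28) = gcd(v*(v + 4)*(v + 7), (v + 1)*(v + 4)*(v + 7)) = v^2 + 11*v + 28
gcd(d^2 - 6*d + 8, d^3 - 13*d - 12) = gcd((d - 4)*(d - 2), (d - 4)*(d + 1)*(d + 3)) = d - 4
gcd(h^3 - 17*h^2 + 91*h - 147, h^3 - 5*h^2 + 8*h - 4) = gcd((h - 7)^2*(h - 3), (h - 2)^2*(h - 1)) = 1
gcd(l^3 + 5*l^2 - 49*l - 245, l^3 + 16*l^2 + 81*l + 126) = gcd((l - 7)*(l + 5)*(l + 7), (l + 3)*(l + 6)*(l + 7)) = l + 7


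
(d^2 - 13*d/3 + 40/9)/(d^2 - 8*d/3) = (d - 5/3)/d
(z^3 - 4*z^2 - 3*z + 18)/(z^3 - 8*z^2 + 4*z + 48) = (z^2 - 6*z + 9)/(z^2 - 10*z + 24)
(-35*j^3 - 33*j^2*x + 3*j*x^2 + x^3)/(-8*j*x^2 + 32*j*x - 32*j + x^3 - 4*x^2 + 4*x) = (35*j^3 + 33*j^2*x - 3*j*x^2 - x^3)/(8*j*x^2 - 32*j*x + 32*j - x^3 + 4*x^2 - 4*x)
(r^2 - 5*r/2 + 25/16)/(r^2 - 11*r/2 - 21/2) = (-16*r^2 + 40*r - 25)/(8*(-2*r^2 + 11*r + 21))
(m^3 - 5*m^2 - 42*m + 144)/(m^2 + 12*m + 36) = (m^2 - 11*m + 24)/(m + 6)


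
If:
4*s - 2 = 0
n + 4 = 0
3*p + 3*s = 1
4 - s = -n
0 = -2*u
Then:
No Solution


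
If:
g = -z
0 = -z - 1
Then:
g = 1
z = -1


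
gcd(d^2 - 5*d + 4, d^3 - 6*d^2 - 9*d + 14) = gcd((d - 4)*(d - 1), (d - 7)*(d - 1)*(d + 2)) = d - 1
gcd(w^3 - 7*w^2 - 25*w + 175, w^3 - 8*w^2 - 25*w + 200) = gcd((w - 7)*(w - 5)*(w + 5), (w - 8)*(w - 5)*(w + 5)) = w^2 - 25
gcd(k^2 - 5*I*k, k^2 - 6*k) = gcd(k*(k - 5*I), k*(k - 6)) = k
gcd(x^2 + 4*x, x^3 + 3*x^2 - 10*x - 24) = x + 4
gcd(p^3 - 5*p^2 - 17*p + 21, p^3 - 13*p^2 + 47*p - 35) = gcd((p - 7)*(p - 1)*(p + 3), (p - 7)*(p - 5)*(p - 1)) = p^2 - 8*p + 7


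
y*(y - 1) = y^2 - y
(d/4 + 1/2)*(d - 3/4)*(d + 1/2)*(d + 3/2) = d^4/4 + 13*d^3/16 + 7*d^2/16 - 33*d/64 - 9/32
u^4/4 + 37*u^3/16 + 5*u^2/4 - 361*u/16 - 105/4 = (u/4 + 1)*(u - 3)*(u + 5/4)*(u + 7)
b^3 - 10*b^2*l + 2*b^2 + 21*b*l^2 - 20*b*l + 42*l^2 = (b + 2)*(b - 7*l)*(b - 3*l)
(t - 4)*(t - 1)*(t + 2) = t^3 - 3*t^2 - 6*t + 8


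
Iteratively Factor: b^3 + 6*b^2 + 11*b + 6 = (b + 3)*(b^2 + 3*b + 2) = (b + 2)*(b + 3)*(b + 1)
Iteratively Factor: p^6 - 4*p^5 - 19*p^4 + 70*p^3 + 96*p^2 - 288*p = (p - 2)*(p^5 - 2*p^4 - 23*p^3 + 24*p^2 + 144*p) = (p - 2)*(p + 3)*(p^4 - 5*p^3 - 8*p^2 + 48*p) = (p - 2)*(p + 3)^2*(p^3 - 8*p^2 + 16*p) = p*(p - 2)*(p + 3)^2*(p^2 - 8*p + 16) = p*(p - 4)*(p - 2)*(p + 3)^2*(p - 4)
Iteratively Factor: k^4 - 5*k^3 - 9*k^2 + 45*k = (k - 5)*(k^3 - 9*k) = (k - 5)*(k - 3)*(k^2 + 3*k) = k*(k - 5)*(k - 3)*(k + 3)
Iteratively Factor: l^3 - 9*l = (l - 3)*(l^2 + 3*l) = l*(l - 3)*(l + 3)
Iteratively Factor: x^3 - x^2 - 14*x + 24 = (x + 4)*(x^2 - 5*x + 6) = (x - 3)*(x + 4)*(x - 2)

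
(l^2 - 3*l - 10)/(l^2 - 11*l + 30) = (l + 2)/(l - 6)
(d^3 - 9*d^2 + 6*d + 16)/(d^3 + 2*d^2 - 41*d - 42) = (d^2 - 10*d + 16)/(d^2 + d - 42)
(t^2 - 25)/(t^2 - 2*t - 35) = (t - 5)/(t - 7)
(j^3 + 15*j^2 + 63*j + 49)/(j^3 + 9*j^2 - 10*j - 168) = (j^2 + 8*j + 7)/(j^2 + 2*j - 24)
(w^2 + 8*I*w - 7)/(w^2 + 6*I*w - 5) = (w + 7*I)/(w + 5*I)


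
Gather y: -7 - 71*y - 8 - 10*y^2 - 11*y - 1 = -10*y^2 - 82*y - 16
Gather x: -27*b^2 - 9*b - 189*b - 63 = -27*b^2 - 198*b - 63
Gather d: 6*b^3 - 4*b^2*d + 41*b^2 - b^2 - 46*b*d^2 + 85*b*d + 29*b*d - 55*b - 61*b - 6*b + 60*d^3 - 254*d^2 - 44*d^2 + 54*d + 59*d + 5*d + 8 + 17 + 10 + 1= 6*b^3 + 40*b^2 - 122*b + 60*d^3 + d^2*(-46*b - 298) + d*(-4*b^2 + 114*b + 118) + 36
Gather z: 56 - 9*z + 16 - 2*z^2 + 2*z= -2*z^2 - 7*z + 72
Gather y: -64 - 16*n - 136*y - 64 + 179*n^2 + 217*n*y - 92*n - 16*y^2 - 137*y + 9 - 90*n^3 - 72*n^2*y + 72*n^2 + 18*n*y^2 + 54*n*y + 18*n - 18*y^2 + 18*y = -90*n^3 + 251*n^2 - 90*n + y^2*(18*n - 34) + y*(-72*n^2 + 271*n - 255) - 119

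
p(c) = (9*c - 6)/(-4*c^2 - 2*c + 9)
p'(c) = (8*c + 2)*(9*c - 6)/(-4*c^2 - 2*c + 9)^2 + 9/(-4*c^2 - 2*c + 9)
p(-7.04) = 0.40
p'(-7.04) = 0.07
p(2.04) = -1.05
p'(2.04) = 0.88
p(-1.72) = -35.42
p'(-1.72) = 701.79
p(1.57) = -2.03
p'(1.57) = 5.15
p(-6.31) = 0.46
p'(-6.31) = 0.10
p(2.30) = -0.88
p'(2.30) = 0.53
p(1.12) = 2.34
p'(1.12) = 19.89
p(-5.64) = 0.53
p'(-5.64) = 0.13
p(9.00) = -0.23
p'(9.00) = 0.02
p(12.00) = -0.17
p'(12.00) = 0.01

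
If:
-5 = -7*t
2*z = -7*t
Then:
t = 5/7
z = -5/2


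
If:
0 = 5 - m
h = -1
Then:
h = -1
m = 5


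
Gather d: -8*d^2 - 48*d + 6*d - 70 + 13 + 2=-8*d^2 - 42*d - 55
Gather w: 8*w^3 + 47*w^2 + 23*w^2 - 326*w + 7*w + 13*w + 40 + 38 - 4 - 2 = 8*w^3 + 70*w^2 - 306*w + 72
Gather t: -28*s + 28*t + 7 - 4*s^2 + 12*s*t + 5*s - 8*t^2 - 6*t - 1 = -4*s^2 - 23*s - 8*t^2 + t*(12*s + 22) + 6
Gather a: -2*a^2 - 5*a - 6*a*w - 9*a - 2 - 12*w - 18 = -2*a^2 + a*(-6*w - 14) - 12*w - 20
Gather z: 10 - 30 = -20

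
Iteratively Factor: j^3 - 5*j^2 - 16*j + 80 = (j + 4)*(j^2 - 9*j + 20) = (j - 5)*(j + 4)*(j - 4)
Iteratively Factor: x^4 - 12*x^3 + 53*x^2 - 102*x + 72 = (x - 2)*(x^3 - 10*x^2 + 33*x - 36) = (x - 4)*(x - 2)*(x^2 - 6*x + 9) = (x - 4)*(x - 3)*(x - 2)*(x - 3)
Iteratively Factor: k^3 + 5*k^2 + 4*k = (k + 1)*(k^2 + 4*k) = (k + 1)*(k + 4)*(k)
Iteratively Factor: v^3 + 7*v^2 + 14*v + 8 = (v + 1)*(v^2 + 6*v + 8) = (v + 1)*(v + 4)*(v + 2)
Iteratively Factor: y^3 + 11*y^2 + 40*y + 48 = (y + 4)*(y^2 + 7*y + 12) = (y + 3)*(y + 4)*(y + 4)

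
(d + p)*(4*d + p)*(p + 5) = 4*d^2*p + 20*d^2 + 5*d*p^2 + 25*d*p + p^3 + 5*p^2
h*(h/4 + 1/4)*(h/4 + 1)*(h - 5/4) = h^4/16 + 15*h^3/64 - 9*h^2/64 - 5*h/16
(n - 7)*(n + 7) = n^2 - 49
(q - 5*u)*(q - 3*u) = q^2 - 8*q*u + 15*u^2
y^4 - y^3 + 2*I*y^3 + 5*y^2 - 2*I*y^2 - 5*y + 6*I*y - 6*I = (y - 1)*(y - 2*I)*(y + I)*(y + 3*I)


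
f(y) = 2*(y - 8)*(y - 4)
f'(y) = 4*y - 24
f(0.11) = 61.38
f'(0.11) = -23.56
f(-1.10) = 92.82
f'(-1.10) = -28.40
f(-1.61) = 107.82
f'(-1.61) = -30.44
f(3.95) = 0.40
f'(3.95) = -8.20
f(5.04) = -6.16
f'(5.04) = -3.84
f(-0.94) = 88.33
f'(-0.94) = -27.76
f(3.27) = 6.91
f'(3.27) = -10.92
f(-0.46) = 75.46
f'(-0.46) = -25.84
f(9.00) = 10.00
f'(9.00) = 12.00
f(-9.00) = 442.00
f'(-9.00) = -60.00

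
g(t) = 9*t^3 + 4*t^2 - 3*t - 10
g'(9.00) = 2256.00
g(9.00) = 6848.00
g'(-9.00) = 2112.00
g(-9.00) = -6220.00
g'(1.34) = 56.20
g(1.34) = 14.82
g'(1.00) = 32.00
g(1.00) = 0.00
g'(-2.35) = 127.31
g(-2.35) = -97.66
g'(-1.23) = 28.01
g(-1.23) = -17.01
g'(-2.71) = 173.61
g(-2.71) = -151.62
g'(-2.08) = 97.17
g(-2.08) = -67.44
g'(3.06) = 274.30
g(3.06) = 276.15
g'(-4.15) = 428.81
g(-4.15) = -571.92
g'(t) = 27*t^2 + 8*t - 3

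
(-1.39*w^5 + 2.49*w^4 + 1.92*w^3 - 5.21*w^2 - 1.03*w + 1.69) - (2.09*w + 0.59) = -1.39*w^5 + 2.49*w^4 + 1.92*w^3 - 5.21*w^2 - 3.12*w + 1.1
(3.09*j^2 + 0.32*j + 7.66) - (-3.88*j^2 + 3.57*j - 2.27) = 6.97*j^2 - 3.25*j + 9.93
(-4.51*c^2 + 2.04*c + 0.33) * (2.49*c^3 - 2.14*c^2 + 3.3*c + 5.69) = -11.2299*c^5 + 14.731*c^4 - 18.4269*c^3 - 19.6361*c^2 + 12.6966*c + 1.8777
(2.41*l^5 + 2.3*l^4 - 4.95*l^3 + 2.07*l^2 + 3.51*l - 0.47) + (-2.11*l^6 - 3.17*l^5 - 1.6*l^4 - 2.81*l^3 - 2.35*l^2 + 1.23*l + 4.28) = -2.11*l^6 - 0.76*l^5 + 0.7*l^4 - 7.76*l^3 - 0.28*l^2 + 4.74*l + 3.81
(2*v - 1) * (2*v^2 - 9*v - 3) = 4*v^3 - 20*v^2 + 3*v + 3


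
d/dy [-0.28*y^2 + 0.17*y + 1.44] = 0.17 - 0.56*y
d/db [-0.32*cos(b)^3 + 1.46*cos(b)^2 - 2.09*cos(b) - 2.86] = (0.96*cos(b)^2 - 2.92*cos(b) + 2.09)*sin(b)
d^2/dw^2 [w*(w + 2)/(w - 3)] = 30/(w^3 - 9*w^2 + 27*w - 27)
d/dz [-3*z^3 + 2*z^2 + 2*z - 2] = -9*z^2 + 4*z + 2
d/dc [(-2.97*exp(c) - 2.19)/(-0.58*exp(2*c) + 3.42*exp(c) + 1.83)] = (-1.7226*exp(2*c) - 2.5404*exp(c) + 2.0547)*exp(c)/(0.3364*exp(4*c) - 3.9672*exp(3*c) + 9.5736*exp(2*c) + 12.5172*exp(c) + 3.3489)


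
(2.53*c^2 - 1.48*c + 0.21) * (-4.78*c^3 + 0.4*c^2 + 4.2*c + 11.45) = -12.0934*c^5 + 8.0864*c^4 + 9.0302*c^3 + 22.8365*c^2 - 16.064*c + 2.4045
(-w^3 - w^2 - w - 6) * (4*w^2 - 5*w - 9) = -4*w^5 + w^4 + 10*w^3 - 10*w^2 + 39*w + 54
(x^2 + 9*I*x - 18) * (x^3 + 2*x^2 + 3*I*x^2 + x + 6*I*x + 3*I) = x^5 + 2*x^4 + 12*I*x^4 - 44*x^3 + 24*I*x^3 - 90*x^2 - 42*I*x^2 - 45*x - 108*I*x - 54*I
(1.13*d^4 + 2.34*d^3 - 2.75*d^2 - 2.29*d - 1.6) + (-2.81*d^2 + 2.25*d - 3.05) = 1.13*d^4 + 2.34*d^3 - 5.56*d^2 - 0.04*d - 4.65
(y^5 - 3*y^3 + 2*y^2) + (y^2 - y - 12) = y^5 - 3*y^3 + 3*y^2 - y - 12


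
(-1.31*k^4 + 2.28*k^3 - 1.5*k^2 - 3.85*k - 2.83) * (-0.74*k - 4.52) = 0.9694*k^5 + 4.234*k^4 - 9.1956*k^3 + 9.629*k^2 + 19.4962*k + 12.7916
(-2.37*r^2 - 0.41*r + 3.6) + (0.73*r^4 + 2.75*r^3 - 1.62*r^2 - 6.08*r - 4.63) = 0.73*r^4 + 2.75*r^3 - 3.99*r^2 - 6.49*r - 1.03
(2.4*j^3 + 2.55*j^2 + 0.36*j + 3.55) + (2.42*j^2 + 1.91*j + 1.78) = 2.4*j^3 + 4.97*j^2 + 2.27*j + 5.33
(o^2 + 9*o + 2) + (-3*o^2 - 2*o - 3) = -2*o^2 + 7*o - 1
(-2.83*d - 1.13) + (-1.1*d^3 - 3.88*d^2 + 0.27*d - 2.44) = -1.1*d^3 - 3.88*d^2 - 2.56*d - 3.57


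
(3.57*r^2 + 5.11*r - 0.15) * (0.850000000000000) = 3.0345*r^2 + 4.3435*r - 0.1275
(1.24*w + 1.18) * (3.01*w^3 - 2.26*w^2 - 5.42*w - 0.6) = 3.7324*w^4 + 0.7494*w^3 - 9.3876*w^2 - 7.1396*w - 0.708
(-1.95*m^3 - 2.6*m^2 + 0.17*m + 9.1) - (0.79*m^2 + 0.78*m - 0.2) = -1.95*m^3 - 3.39*m^2 - 0.61*m + 9.3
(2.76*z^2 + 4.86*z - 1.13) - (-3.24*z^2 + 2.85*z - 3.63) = 6.0*z^2 + 2.01*z + 2.5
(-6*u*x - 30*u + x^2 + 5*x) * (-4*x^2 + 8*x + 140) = 24*u*x^3 + 72*u*x^2 - 1080*u*x - 4200*u - 4*x^4 - 12*x^3 + 180*x^2 + 700*x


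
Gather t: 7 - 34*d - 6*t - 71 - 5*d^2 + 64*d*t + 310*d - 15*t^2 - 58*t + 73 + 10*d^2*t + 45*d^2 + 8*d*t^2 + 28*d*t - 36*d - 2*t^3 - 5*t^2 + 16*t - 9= 40*d^2 + 240*d - 2*t^3 + t^2*(8*d - 20) + t*(10*d^2 + 92*d - 48)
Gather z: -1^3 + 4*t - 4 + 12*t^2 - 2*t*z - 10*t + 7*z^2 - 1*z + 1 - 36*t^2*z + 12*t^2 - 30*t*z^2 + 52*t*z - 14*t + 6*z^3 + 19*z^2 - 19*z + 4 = 24*t^2 - 20*t + 6*z^3 + z^2*(26 - 30*t) + z*(-36*t^2 + 50*t - 20)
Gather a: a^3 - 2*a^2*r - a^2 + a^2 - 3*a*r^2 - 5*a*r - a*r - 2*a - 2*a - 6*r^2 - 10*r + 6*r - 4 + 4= a^3 - 2*a^2*r + a*(-3*r^2 - 6*r - 4) - 6*r^2 - 4*r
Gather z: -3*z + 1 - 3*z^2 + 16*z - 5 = -3*z^2 + 13*z - 4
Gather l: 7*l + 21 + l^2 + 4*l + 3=l^2 + 11*l + 24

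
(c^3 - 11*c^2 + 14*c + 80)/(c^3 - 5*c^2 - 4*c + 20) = (c - 8)/(c - 2)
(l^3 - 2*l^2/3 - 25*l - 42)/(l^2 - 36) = (l^2 + 16*l/3 + 7)/(l + 6)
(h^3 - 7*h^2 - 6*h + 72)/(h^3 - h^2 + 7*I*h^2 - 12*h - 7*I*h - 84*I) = (h - 6)/(h + 7*I)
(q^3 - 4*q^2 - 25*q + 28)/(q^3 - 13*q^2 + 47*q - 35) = (q + 4)/(q - 5)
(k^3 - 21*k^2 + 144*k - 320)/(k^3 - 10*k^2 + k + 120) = (k - 8)/(k + 3)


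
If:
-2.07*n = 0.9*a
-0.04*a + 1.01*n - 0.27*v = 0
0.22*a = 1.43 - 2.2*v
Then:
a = -0.39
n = 0.17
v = 0.69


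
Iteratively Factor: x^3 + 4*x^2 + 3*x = (x + 3)*(x^2 + x) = (x + 1)*(x + 3)*(x)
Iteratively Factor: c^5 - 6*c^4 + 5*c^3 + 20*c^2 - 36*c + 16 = (c + 2)*(c^4 - 8*c^3 + 21*c^2 - 22*c + 8) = (c - 2)*(c + 2)*(c^3 - 6*c^2 + 9*c - 4) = (c - 4)*(c - 2)*(c + 2)*(c^2 - 2*c + 1) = (c - 4)*(c - 2)*(c - 1)*(c + 2)*(c - 1)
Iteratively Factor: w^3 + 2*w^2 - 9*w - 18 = (w - 3)*(w^2 + 5*w + 6) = (w - 3)*(w + 3)*(w + 2)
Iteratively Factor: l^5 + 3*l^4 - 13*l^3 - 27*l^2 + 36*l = (l - 3)*(l^4 + 6*l^3 + 5*l^2 - 12*l) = l*(l - 3)*(l^3 + 6*l^2 + 5*l - 12) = l*(l - 3)*(l + 4)*(l^2 + 2*l - 3) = l*(l - 3)*(l - 1)*(l + 4)*(l + 3)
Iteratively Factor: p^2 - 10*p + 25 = (p - 5)*(p - 5)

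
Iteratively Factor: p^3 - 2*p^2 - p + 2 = (p + 1)*(p^2 - 3*p + 2) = (p - 1)*(p + 1)*(p - 2)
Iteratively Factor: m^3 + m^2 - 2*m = (m - 1)*(m^2 + 2*m) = m*(m - 1)*(m + 2)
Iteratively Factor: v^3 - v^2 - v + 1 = (v - 1)*(v^2 - 1) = (v - 1)^2*(v + 1)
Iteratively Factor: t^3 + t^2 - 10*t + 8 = (t - 2)*(t^2 + 3*t - 4) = (t - 2)*(t + 4)*(t - 1)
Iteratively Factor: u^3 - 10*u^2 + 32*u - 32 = (u - 2)*(u^2 - 8*u + 16) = (u - 4)*(u - 2)*(u - 4)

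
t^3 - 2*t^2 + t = t*(t - 1)^2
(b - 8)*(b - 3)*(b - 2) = b^3 - 13*b^2 + 46*b - 48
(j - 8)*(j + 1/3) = j^2 - 23*j/3 - 8/3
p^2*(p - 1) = p^3 - p^2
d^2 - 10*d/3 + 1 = (d - 3)*(d - 1/3)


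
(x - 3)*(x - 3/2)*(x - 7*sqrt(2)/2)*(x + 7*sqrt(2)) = x^4 - 9*x^3/2 + 7*sqrt(2)*x^3/2 - 89*x^2/2 - 63*sqrt(2)*x^2/4 + 63*sqrt(2)*x/4 + 441*x/2 - 441/2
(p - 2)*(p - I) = p^2 - 2*p - I*p + 2*I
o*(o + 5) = o^2 + 5*o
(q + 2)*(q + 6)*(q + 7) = q^3 + 15*q^2 + 68*q + 84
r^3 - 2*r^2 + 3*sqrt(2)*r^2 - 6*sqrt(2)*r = r*(r - 2)*(r + 3*sqrt(2))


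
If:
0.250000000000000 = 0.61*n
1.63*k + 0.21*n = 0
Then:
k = -0.05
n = 0.41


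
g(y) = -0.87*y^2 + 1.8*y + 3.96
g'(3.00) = -3.42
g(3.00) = 1.53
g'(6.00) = -8.64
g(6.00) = -16.56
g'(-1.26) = 3.99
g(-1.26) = 0.31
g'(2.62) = -2.76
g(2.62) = 2.70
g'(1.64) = -1.05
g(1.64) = 4.57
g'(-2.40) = 5.98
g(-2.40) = -5.37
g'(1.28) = -0.43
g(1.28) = 4.84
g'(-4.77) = 10.10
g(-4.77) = -24.42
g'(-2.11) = 5.47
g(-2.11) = -3.71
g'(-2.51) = 6.17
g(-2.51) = -6.04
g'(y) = 1.8 - 1.74*y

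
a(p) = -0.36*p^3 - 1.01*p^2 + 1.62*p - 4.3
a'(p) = -1.08*p^2 - 2.02*p + 1.62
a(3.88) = -34.25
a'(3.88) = -22.48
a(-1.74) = -8.28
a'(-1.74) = 1.86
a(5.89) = -103.36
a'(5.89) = -47.75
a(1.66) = -6.04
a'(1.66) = -4.71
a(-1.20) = -7.08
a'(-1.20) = 2.49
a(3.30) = -22.89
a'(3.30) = -16.81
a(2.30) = -10.30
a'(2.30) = -8.74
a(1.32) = -4.75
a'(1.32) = -2.93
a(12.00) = -752.38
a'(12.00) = -178.14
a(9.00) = -333.97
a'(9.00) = -104.04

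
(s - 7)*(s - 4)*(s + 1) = s^3 - 10*s^2 + 17*s + 28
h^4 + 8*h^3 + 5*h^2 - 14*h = h*(h - 1)*(h + 2)*(h + 7)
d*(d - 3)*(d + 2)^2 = d^4 + d^3 - 8*d^2 - 12*d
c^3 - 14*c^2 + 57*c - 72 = (c - 8)*(c - 3)^2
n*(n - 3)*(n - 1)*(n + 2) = n^4 - 2*n^3 - 5*n^2 + 6*n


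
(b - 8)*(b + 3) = b^2 - 5*b - 24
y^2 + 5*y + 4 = (y + 1)*(y + 4)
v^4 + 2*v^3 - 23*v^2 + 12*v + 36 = (v - 3)*(v - 2)*(v + 1)*(v + 6)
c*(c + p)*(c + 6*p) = c^3 + 7*c^2*p + 6*c*p^2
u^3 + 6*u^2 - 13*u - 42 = (u - 3)*(u + 2)*(u + 7)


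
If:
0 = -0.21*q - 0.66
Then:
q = -3.14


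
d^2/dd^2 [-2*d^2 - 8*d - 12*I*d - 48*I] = -4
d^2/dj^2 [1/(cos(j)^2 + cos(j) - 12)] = (-4*sin(j)^4 + 51*sin(j)^2 - 33*cos(j)/4 - 3*cos(3*j)/4 - 21)/((cos(j) - 3)^3*(cos(j) + 4)^3)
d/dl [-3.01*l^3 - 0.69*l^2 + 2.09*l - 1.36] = -9.03*l^2 - 1.38*l + 2.09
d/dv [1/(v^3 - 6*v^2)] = 3*(4 - v)/(v^3*(v - 6)^2)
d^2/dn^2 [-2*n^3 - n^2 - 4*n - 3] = -12*n - 2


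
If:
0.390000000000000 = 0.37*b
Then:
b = 1.05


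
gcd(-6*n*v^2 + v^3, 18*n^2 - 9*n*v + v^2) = -6*n + v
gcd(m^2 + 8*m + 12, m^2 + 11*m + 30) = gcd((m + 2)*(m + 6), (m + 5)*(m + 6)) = m + 6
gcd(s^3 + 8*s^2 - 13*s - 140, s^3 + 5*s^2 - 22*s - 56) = s^2 + 3*s - 28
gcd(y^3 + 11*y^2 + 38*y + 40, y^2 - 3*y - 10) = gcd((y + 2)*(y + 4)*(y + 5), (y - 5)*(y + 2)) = y + 2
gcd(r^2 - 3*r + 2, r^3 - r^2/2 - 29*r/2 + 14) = r - 1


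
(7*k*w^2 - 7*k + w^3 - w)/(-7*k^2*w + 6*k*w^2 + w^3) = (w^2 - 1)/(w*(-k + w))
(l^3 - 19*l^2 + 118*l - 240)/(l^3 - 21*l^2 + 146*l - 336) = (l - 5)/(l - 7)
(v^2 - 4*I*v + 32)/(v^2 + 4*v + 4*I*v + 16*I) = (v - 8*I)/(v + 4)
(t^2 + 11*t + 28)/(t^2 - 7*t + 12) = (t^2 + 11*t + 28)/(t^2 - 7*t + 12)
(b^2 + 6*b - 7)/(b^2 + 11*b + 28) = (b - 1)/(b + 4)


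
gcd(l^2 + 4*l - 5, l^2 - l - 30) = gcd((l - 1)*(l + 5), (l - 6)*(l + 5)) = l + 5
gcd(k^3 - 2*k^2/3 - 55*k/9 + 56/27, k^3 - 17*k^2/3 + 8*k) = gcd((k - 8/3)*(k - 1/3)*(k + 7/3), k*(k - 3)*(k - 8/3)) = k - 8/3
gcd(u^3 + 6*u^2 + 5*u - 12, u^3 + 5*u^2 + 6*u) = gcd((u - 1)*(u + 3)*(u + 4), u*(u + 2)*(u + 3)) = u + 3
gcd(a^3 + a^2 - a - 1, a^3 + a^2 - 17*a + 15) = a - 1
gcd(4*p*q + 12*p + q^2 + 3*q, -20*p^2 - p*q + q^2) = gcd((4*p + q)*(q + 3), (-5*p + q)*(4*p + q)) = 4*p + q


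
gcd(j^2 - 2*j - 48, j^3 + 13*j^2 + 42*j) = j + 6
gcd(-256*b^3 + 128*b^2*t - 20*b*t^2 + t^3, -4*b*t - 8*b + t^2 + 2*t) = -4*b + t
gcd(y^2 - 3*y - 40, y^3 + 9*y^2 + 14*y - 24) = 1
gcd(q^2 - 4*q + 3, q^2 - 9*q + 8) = q - 1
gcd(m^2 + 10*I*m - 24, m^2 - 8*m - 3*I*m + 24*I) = 1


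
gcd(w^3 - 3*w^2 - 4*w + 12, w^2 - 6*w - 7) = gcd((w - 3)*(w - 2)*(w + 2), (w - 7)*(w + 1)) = 1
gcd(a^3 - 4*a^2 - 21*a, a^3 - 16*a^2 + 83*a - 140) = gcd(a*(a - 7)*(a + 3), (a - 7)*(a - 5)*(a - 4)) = a - 7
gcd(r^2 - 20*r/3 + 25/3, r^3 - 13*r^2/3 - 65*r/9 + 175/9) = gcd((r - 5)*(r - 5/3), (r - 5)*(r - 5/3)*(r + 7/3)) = r^2 - 20*r/3 + 25/3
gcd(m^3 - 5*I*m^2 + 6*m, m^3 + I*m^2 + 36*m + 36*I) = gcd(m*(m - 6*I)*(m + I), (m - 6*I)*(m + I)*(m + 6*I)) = m^2 - 5*I*m + 6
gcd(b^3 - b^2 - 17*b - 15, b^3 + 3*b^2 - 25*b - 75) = b^2 - 2*b - 15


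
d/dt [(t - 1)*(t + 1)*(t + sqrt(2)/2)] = 3*t^2 + sqrt(2)*t - 1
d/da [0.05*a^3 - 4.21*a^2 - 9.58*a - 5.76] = 0.15*a^2 - 8.42*a - 9.58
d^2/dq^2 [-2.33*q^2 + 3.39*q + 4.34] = -4.66000000000000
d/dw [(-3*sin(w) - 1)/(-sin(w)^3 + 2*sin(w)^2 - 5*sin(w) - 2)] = (-6*sin(w)^3 + 3*sin(w)^2 + 4*sin(w) + 1)*cos(w)/(sin(w)^3 - 2*sin(w)^2 + 5*sin(w) + 2)^2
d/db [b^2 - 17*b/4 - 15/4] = 2*b - 17/4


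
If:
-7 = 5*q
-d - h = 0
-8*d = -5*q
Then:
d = -7/8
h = 7/8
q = -7/5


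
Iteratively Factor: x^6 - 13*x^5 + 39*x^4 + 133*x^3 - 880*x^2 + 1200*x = (x)*(x^5 - 13*x^4 + 39*x^3 + 133*x^2 - 880*x + 1200) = x*(x + 4)*(x^4 - 17*x^3 + 107*x^2 - 295*x + 300) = x*(x - 4)*(x + 4)*(x^3 - 13*x^2 + 55*x - 75) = x*(x - 5)*(x - 4)*(x + 4)*(x^2 - 8*x + 15) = x*(x - 5)*(x - 4)*(x - 3)*(x + 4)*(x - 5)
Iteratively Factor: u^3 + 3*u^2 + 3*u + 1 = (u + 1)*(u^2 + 2*u + 1) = (u + 1)^2*(u + 1)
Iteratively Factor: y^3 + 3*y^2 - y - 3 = (y + 3)*(y^2 - 1) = (y + 1)*(y + 3)*(y - 1)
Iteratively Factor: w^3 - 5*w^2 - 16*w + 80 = (w + 4)*(w^2 - 9*w + 20) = (w - 4)*(w + 4)*(w - 5)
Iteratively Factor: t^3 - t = (t)*(t^2 - 1) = t*(t + 1)*(t - 1)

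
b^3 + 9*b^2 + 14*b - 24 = (b - 1)*(b + 4)*(b + 6)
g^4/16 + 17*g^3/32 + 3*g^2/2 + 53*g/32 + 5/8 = (g/4 + 1/4)*(g/4 + 1)*(g + 1)*(g + 5/2)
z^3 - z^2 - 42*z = z*(z - 7)*(z + 6)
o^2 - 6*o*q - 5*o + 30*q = (o - 5)*(o - 6*q)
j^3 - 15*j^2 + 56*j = j*(j - 8)*(j - 7)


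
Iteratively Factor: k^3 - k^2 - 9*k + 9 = (k - 1)*(k^2 - 9) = (k - 3)*(k - 1)*(k + 3)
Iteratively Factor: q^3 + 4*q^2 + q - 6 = (q + 3)*(q^2 + q - 2) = (q - 1)*(q + 3)*(q + 2)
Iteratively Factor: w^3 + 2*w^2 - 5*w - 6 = (w + 1)*(w^2 + w - 6) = (w - 2)*(w + 1)*(w + 3)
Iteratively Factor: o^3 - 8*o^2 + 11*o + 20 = (o - 5)*(o^2 - 3*o - 4) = (o - 5)*(o + 1)*(o - 4)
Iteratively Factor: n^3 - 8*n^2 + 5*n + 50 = (n + 2)*(n^2 - 10*n + 25) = (n - 5)*(n + 2)*(n - 5)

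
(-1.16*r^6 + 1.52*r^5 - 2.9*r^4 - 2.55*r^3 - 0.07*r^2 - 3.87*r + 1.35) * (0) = 0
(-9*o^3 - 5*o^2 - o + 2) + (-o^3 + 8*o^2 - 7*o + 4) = -10*o^3 + 3*o^2 - 8*o + 6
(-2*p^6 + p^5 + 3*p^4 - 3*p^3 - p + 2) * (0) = 0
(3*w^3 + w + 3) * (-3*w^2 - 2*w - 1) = -9*w^5 - 6*w^4 - 6*w^3 - 11*w^2 - 7*w - 3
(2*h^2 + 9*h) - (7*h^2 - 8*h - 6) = -5*h^2 + 17*h + 6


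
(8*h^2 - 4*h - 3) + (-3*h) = 8*h^2 - 7*h - 3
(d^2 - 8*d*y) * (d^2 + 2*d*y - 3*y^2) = d^4 - 6*d^3*y - 19*d^2*y^2 + 24*d*y^3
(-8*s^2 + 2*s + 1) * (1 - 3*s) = 24*s^3 - 14*s^2 - s + 1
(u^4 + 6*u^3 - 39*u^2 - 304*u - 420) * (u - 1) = u^5 + 5*u^4 - 45*u^3 - 265*u^2 - 116*u + 420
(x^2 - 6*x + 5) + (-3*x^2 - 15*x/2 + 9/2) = -2*x^2 - 27*x/2 + 19/2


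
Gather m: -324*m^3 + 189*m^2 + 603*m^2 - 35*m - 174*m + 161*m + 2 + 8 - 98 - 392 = -324*m^3 + 792*m^2 - 48*m - 480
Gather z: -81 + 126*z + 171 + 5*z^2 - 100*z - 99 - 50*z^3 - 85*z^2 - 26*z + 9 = -50*z^3 - 80*z^2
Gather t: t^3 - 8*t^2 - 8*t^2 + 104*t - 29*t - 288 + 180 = t^3 - 16*t^2 + 75*t - 108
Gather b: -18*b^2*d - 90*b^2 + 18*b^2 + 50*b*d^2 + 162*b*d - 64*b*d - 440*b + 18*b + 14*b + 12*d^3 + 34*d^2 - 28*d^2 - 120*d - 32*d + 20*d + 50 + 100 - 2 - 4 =b^2*(-18*d - 72) + b*(50*d^2 + 98*d - 408) + 12*d^3 + 6*d^2 - 132*d + 144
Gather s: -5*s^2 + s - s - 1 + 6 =5 - 5*s^2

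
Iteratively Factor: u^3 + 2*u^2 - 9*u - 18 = (u + 2)*(u^2 - 9) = (u - 3)*(u + 2)*(u + 3)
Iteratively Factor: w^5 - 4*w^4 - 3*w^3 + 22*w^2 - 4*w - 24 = (w - 2)*(w^4 - 2*w^3 - 7*w^2 + 8*w + 12) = (w - 3)*(w - 2)*(w^3 + w^2 - 4*w - 4) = (w - 3)*(w - 2)^2*(w^2 + 3*w + 2) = (w - 3)*(w - 2)^2*(w + 1)*(w + 2)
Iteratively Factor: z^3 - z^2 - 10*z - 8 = (z + 2)*(z^2 - 3*z - 4) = (z - 4)*(z + 2)*(z + 1)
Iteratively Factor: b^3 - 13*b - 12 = (b + 1)*(b^2 - b - 12) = (b + 1)*(b + 3)*(b - 4)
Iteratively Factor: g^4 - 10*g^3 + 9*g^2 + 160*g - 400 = (g + 4)*(g^3 - 14*g^2 + 65*g - 100) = (g - 5)*(g + 4)*(g^2 - 9*g + 20) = (g - 5)^2*(g + 4)*(g - 4)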